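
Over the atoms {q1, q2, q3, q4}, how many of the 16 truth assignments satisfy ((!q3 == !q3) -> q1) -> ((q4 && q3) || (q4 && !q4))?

10

Initial set: {T (((!q3 == !q3) -> q1) -> ((q4 && q3) || (q4 && !q4)))}.
T (((!q3 == !q3) -> q1) -> ((q4 && q3) || (q4 && !q4))): β-rule — branch into F ((!q3 == !q3) -> q1)  //  T ((q4 && q3) || (q4 && !q4)).
  branch 1 (add F ((!q3 == !q3) -> q1)):
    F ((!q3 == !q3) -> q1): α-rule — add T (!q3 == !q3), F q1.
    T (!q3 == !q3): β-rule — branch into T !q3, T !q3  //  F !q3, F !q3.
      branch 1.1 (add T !q3, T !q3):
        ○ open, literals {q1=0, q3=0}.
      branch 1.2 (add F !q3, F !q3):
        ○ open, literals {q1=0, q3=1}.
  branch 2 (add T ((q4 && q3) || (q4 && !q4))):
    T ((q4 && q3) || (q4 && !q4)): β-rule — branch into T (q4 && q3)  //  T (q4 && !q4).
      branch 2.1 (add T (q4 && q3)):
        T (q4 && q3): α-rule — add T q4, T q3.
        ○ open, literals {q3=1, q4=1}.
      branch 2.2 (add T (q4 && !q4)):
        T (q4 && !q4): α-rule — add T q4, T !q4.
        × closes — contains both q4 and !q4.
1 branch closed, 3 open.
Each open branch fixes some atoms; the unmentioned ones are free. Counting distinct full assignments: branch {q1=0, q3=0} (q2, q4) contributes 4 new; branch {q1=0, q3=1} (q2, q4) contributes 4 new; branch {q3=1, q4=1} (q1, q2) contributes 2 new. Total: 10.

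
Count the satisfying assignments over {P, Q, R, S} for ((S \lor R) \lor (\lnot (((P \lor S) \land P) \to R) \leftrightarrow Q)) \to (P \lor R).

Initial set: {(((S \lor R) \lor (\lnot (((P \lor S) \land P) \to R) \leftrightarrow Q)) \to (P \lor R))}.
(((S \lor R) \lor (\lnot (((P \lor S) \land P) \to R) \leftrightarrow Q)) \to (P \lor R)): β-rule — branch into \lnot ((S \lor R) \lor (\lnot (((P \lor S) \land P) \to R) \leftrightarrow Q))  //  (P \lor R).
  branch 1 (add \lnot ((S \lor R) \lor (\lnot (((P \lor S) \land P) \to R) \leftrightarrow Q))):
    \lnot ((S \lor R) \lor (\lnot (((P \lor S) \land P) \to R) \leftrightarrow Q)): α-rule — add \lnot (S \lor R), \lnot (\lnot (((P \lor S) \land P) \to R) \leftrightarrow Q).
    \lnot (S \lor R): α-rule — add \lnot S, \lnot R.
    \lnot (\lnot (((P \lor S) \land P) \to R) \leftrightarrow Q): β-rule — branch into \lnot (((P \lor S) \land P) \to R), \lnot Q  //  \lnot \lnot (((P \lor S) \land P) \to R), Q.
      branch 1.1 (add \lnot (((P \lor S) \land P) \to R), \lnot Q):
        \lnot (((P \lor S) \land P) \to R): α-rule — add ((P \lor S) \land P), \lnot R.
        ((P \lor S) \land P): α-rule — add (P \lor S), P.
        (P \lor S): β-rule — branch into P  //  S.
          branch 1.1.1 (add P):
            ○ open, literals {P=true, Q=false, R=false, S=false}.
          branch 1.1.2 (add S):
            × closes — contains both S and \lnot S.
      branch 1.2 (add \lnot \lnot (((P \lor S) \land P) \to R), Q):
        \lnot \lnot (((P \lor S) \land P) \to R): β-rule — branch into \lnot ((P \lor S) \land P)  //  R.
          branch 1.2.1 (add \lnot ((P \lor S) \land P)):
            \lnot ((P \lor S) \land P): β-rule — branch into \lnot (P \lor S)  //  \lnot P.
              branch 1.2.1.1 (add \lnot (P \lor S)):
                \lnot (P \lor S): α-rule — add \lnot P, \lnot S.
                ○ open, literals {P=false, Q=true, R=false, S=false}.
              branch 1.2.1.2 (add \lnot P):
                ○ open, literals {P=false, Q=true, R=false, S=false}.
          branch 1.2.2 (add R):
            × closes — contains both R and \lnot R.
  branch 2 (add (P \lor R)):
    (P \lor R): β-rule — branch into P  //  R.
      branch 2.1 (add P):
        ○ open, literals {P=true}.
      branch 2.2 (add R):
        ○ open, literals {R=true}.
2 branches closed, 5 open.
Each open branch fixes some atoms; the unmentioned ones are free. Counting distinct full assignments: branch {P=true, Q=false, R=false, S=false} (none free) contributes 1 new; branch {P=false, Q=true, R=false, S=false} (none free) contributes 1 new; branch {P=false, Q=true, R=false, S=false} (none free) contributes 0 new; branch {P=true} (Q, R, S) contributes 7 new; branch {R=true} (P, Q, S) contributes 4 new. Total: 13.

13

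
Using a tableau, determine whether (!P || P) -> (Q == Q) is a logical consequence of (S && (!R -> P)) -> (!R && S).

Initial set: {((S && (!R -> P)) -> (!R && S)); !((!P || P) -> (Q == Q))}.
!((!P || P) -> (Q == Q)): α-rule — add (!P || P), !(Q == Q).
((S && (!R -> P)) -> (!R && S)): β-rule — branch into !(S && (!R -> P))  //  (!R && S).
  branch 1 (add !(S && (!R -> P))):
    (!P || P): β-rule — branch into !P  //  P.
      branch 1.1 (add !P):
        !(Q == Q): β-rule — branch into Q, !Q  //  !Q, Q.
          branch 1.1.1 (add Q, !Q):
            × closes — contains both Q and !Q.
          branch 1.1.2 (add !Q, Q):
            × closes — contains both Q and !Q.
      branch 1.2 (add P):
        !(Q == Q): β-rule — branch into Q, !Q  //  !Q, Q.
          branch 1.2.1 (add Q, !Q):
            × closes — contains both Q and !Q.
          branch 1.2.2 (add !Q, Q):
            × closes — contains both Q and !Q.
  branch 2 (add (!R && S)):
    (!R && S): α-rule — add !R, S.
    (!P || P): β-rule — branch into !P  //  P.
      branch 2.1 (add !P):
        !(Q == Q): β-rule — branch into Q, !Q  //  !Q, Q.
          branch 2.1.1 (add Q, !Q):
            × closes — contains both Q and !Q.
          branch 2.1.2 (add !Q, Q):
            × closes — contains both Q and !Q.
      branch 2.2 (add P):
        !(Q == Q): β-rule — branch into Q, !Q  //  !Q, Q.
          branch 2.2.1 (add Q, !Q):
            × closes — contains both Q and !Q.
          branch 2.2.2 (add !Q, Q):
            × closes — contains both Q and !Q.
All 8 branches close.
Every branch closed, so the premises entail the conclusion.

Yes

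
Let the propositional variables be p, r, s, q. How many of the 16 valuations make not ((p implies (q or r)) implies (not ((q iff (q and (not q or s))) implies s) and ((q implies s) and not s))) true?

11

Initial set: {not ((p implies (q or r)) implies (not ((q iff (q and (not q or s))) implies s) and ((q implies s) and not s)))}.
not ((p implies (q or r)) implies (not ((q iff (q and (not q or s))) implies s) and ((q implies s) and not s))): α-rule — add (p implies (q or r)), not (not ((q iff (q and (not q or s))) implies s) and ((q implies s) and not s)).
(p implies (q or r)): β-rule — branch into not p  //  (q or r).
  branch 1 (add not p):
    not (not ((q iff (q and (not q or s))) implies s) and ((q implies s) and not s)): β-rule — branch into not not ((q iff (q and (not q or s))) implies s)  //  not ((q implies s) and not s).
      branch 1.1 (add not not ((q iff (q and (not q or s))) implies s)):
        not not ((q iff (q and (not q or s))) implies s): β-rule — branch into not (q iff (q and (not q or s)))  //  s.
          branch 1.1.1 (add not (q iff (q and (not q or s)))):
            not (q iff (q and (not q or s))): β-rule — branch into q, not (q and (not q or s))  //  not q, (q and (not q or s)).
              branch 1.1.1.1 (add q, not (q and (not q or s))):
                not (q and (not q or s)): β-rule — branch into not q  //  not (not q or s).
                  branch 1.1.1.1.1 (add not q):
                    × closes — contains both q and not q.
                  branch 1.1.1.1.2 (add not (not q or s)):
                    not (not q or s): α-rule — add not not q, not s.
                    ○ open, literals {p=false, q=true, s=false}.
              branch 1.1.1.2 (add not q, (q and (not q or s))):
                (q and (not q or s)): α-rule — add q, (not q or s).
                × closes — contains both q and not q.
          branch 1.1.2 (add s):
            ○ open, literals {p=false, s=true}.
      branch 1.2 (add not ((q implies s) and not s)):
        not ((q implies s) and not s): β-rule — branch into not (q implies s)  //  not not s.
          branch 1.2.1 (add not (q implies s)):
            not (q implies s): α-rule — add q, not s.
            ○ open, literals {p=false, q=true, s=false}.
          branch 1.2.2 (add not not s):
            ○ open, literals {p=false, s=true}.
  branch 2 (add (q or r)):
    not (not ((q iff (q and (not q or s))) implies s) and ((q implies s) and not s)): β-rule — branch into not not ((q iff (q and (not q or s))) implies s)  //  not ((q implies s) and not s).
      branch 2.1 (add not not ((q iff (q and (not q or s))) implies s)):
        (q or r): β-rule — branch into q  //  r.
          branch 2.1.1 (add q):
            not not ((q iff (q and (not q or s))) implies s): β-rule — branch into not (q iff (q and (not q or s)))  //  s.
              branch 2.1.1.1 (add not (q iff (q and (not q or s)))):
                not (q iff (q and (not q or s))): β-rule — branch into q, not (q and (not q or s))  //  not q, (q and (not q or s)).
                  branch 2.1.1.1.1 (add q, not (q and (not q or s))):
                    not (q and (not q or s)): β-rule — branch into not q  //  not (not q or s).
                      branch 2.1.1.1.1.1 (add not q):
                        × closes — contains both q and not q.
                      branch 2.1.1.1.1.2 (add not (not q or s)):
                        not (not q or s): α-rule — add not not q, not s.
                        ○ open, literals {q=true, s=false}.
                  branch 2.1.1.1.2 (add not q, (q and (not q or s))):
                    × closes — contains both q and not q.
              branch 2.1.1.2 (add s):
                ○ open, literals {q=true, s=true}.
          branch 2.1.2 (add r):
            not not ((q iff (q and (not q or s))) implies s): β-rule — branch into not (q iff (q and (not q or s)))  //  s.
              branch 2.1.2.1 (add not (q iff (q and (not q or s)))):
                not (q iff (q and (not q or s))): β-rule — branch into q, not (q and (not q or s))  //  not q, (q and (not q or s)).
                  branch 2.1.2.1.1 (add q, not (q and (not q or s))):
                    not (q and (not q or s)): β-rule — branch into not q  //  not (not q or s).
                      branch 2.1.2.1.1.1 (add not q):
                        × closes — contains both q and not q.
                      branch 2.1.2.1.1.2 (add not (not q or s)):
                        not (not q or s): α-rule — add not not q, not s.
                        ○ open, literals {q=true, r=true, s=false}.
                  branch 2.1.2.1.2 (add not q, (q and (not q or s))):
                    (q and (not q or s)): α-rule — add q, (not q or s).
                    × closes — contains both q and not q.
              branch 2.1.2.2 (add s):
                ○ open, literals {r=true, s=true}.
      branch 2.2 (add not ((q implies s) and not s)):
        (q or r): β-rule — branch into q  //  r.
          branch 2.2.1 (add q):
            not ((q implies s) and not s): β-rule — branch into not (q implies s)  //  not not s.
              branch 2.2.1.1 (add not (q implies s)):
                not (q implies s): α-rule — add q, not s.
                ○ open, literals {q=true, s=false}.
              branch 2.2.1.2 (add not not s):
                ○ open, literals {q=true, s=true}.
          branch 2.2.2 (add r):
            not ((q implies s) and not s): β-rule — branch into not (q implies s)  //  not not s.
              branch 2.2.2.1 (add not (q implies s)):
                not (q implies s): α-rule — add q, not s.
                ○ open, literals {q=true, r=true, s=false}.
              branch 2.2.2.2 (add not not s):
                ○ open, literals {r=true, s=true}.
6 branches closed, 12 open.
Each open branch fixes some atoms; the unmentioned ones are free. Counting distinct full assignments: branch {p=false, q=true, s=false} (r) contributes 2 new; branch {p=false, s=true} (r, q) contributes 4 new; branch {p=false, q=true, s=false} (r) contributes 0 new; branch {p=false, s=true} (r, q) contributes 0 new; branch {q=true, s=false} (p, r) contributes 2 new; branch {q=true, s=true} (p, r) contributes 2 new; branch {q=true, r=true, s=false} (p) contributes 0 new; branch {r=true, s=true} (p, q) contributes 1 new; branch {q=true, s=false} (p, r) contributes 0 new; branch {q=true, s=true} (p, r) contributes 0 new; branch {q=true, r=true, s=false} (p) contributes 0 new; branch {r=true, s=true} (p, q) contributes 0 new. Total: 11.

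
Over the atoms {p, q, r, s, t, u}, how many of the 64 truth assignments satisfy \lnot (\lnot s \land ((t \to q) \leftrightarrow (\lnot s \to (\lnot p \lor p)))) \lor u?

Initial set: {(\lnot (\lnot s \land ((t \to q) \leftrightarrow (\lnot s \to (\lnot p \lor p)))) \lor u)}.
(\lnot (\lnot s \land ((t \to q) \leftrightarrow (\lnot s \to (\lnot p \lor p)))) \lor u): β-rule — branch into \lnot (\lnot s \land ((t \to q) \leftrightarrow (\lnot s \to (\lnot p \lor p))))  //  u.
  branch 1 (add \lnot (\lnot s \land ((t \to q) \leftrightarrow (\lnot s \to (\lnot p \lor p))))):
    \lnot (\lnot s \land ((t \to q) \leftrightarrow (\lnot s \to (\lnot p \lor p)))): β-rule — branch into \lnot \lnot s  //  \lnot ((t \to q) \leftrightarrow (\lnot s \to (\lnot p \lor p))).
      branch 1.1 (add \lnot \lnot s):
        ○ open, literals {s=1}.
      branch 1.2 (add \lnot ((t \to q) \leftrightarrow (\lnot s \to (\lnot p \lor p)))):
        \lnot ((t \to q) \leftrightarrow (\lnot s \to (\lnot p \lor p))): β-rule — branch into (t \to q), \lnot (\lnot s \to (\lnot p \lor p))  //  \lnot (t \to q), (\lnot s \to (\lnot p \lor p)).
          branch 1.2.1 (add (t \to q), \lnot (\lnot s \to (\lnot p \lor p))):
            \lnot (\lnot s \to (\lnot p \lor p)): α-rule — add \lnot s, \lnot (\lnot p \lor p).
            \lnot (\lnot p \lor p): α-rule — add \lnot \lnot p, \lnot p.
            × closes — contains both p and \lnot p.
          branch 1.2.2 (add \lnot (t \to q), (\lnot s \to (\lnot p \lor p))):
            \lnot (t \to q): α-rule — add t, \lnot q.
            (\lnot s \to (\lnot p \lor p)): β-rule — branch into \lnot \lnot s  //  (\lnot p \lor p).
              branch 1.2.2.1 (add \lnot \lnot s):
                ○ open, literals {q=0, s=1, t=1}.
              branch 1.2.2.2 (add (\lnot p \lor p)):
                (\lnot p \lor p): β-rule — branch into \lnot p  //  p.
                  branch 1.2.2.2.1 (add \lnot p):
                    ○ open, literals {p=0, q=0, t=1}.
                  branch 1.2.2.2.2 (add p):
                    ○ open, literals {p=1, q=0, t=1}.
  branch 2 (add u):
    ○ open, literals {u=1}.
1 branch closed, 5 open.
Each open branch fixes some atoms; the unmentioned ones are free. Counting distinct full assignments: branch {s=1} (p, q, r, t, u) contributes 32 new; branch {q=0, s=1, t=1} (p, r, u) contributes 0 new; branch {p=0, q=0, t=1} (r, s, u) contributes 4 new; branch {p=1, q=0, t=1} (r, s, u) contributes 4 new; branch {u=1} (p, q, r, s, t) contributes 12 new. Total: 52.

52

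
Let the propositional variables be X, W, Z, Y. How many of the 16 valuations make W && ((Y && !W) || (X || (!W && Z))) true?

Initial set: {(W && ((Y && !W) || (X || (!W && Z))))}.
(W && ((Y && !W) || (X || (!W && Z)))): α-rule — add W, ((Y && !W) || (X || (!W && Z))).
((Y && !W) || (X || (!W && Z))): β-rule — branch into (Y && !W)  //  (X || (!W && Z)).
  branch 1 (add (Y && !W)):
    (Y && !W): α-rule — add Y, !W.
    × closes — contains both W and !W.
  branch 2 (add (X || (!W && Z))):
    (X || (!W && Z)): β-rule — branch into X  //  (!W && Z).
      branch 2.1 (add X):
        ○ open, literals {W=T, X=T}.
      branch 2.2 (add (!W && Z)):
        (!W && Z): α-rule — add !W, Z.
        × closes — contains both W and !W.
2 branches closed, 1 open.
Each open branch fixes some atoms; the unmentioned ones are free. Counting distinct full assignments: branch {W=T, X=T} (Z, Y) contributes 4 new. Total: 4.

4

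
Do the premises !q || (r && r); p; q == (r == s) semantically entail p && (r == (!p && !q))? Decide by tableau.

No

Initial set: {(!q || (r && r)); p; (q == (r == s)); !(p && (r == (!p && !q)))}.
(!q || (r && r)): β-rule — branch into !q  //  (r && r).
  branch 1 (add !q):
    (q == (r == s)): β-rule — branch into q, (r == s)  //  !q, !(r == s).
      branch 1.1 (add q, (r == s)):
        × closes — contains both q and !q.
      branch 1.2 (add !q, !(r == s)):
        !(p && (r == (!p && !q))): β-rule — branch into !p  //  !(r == (!p && !q)).
          branch 1.2.1 (add !p):
            × closes — contains both p and !p.
          branch 1.2.2 (add !(r == (!p && !q))):
            !(r == s): β-rule — branch into r, !s  //  !r, s.
              branch 1.2.2.1 (add r, !s):
                !(r == (!p && !q)): β-rule — branch into r, !(!p && !q)  //  !r, (!p && !q).
                  branch 1.2.2.1.1 (add r, !(!p && !q)):
                    !(!p && !q): β-rule — branch into !!p  //  !!q.
                      branch 1.2.2.1.1.1 (add !!p):
                        ○ open, literals {p=T, q=F, r=T, s=F}.
                      branch 1.2.2.1.1.2 (add !!q):
                        × closes — contains both q and !q.
                  branch 1.2.2.1.2 (add !r, (!p && !q)):
                    × closes — contains both r and !r.
              branch 1.2.2.2 (add !r, s):
                !(r == (!p && !q)): β-rule — branch into r, !(!p && !q)  //  !r, (!p && !q).
                  branch 1.2.2.2.1 (add r, !(!p && !q)):
                    × closes — contains both r and !r.
                  branch 1.2.2.2.2 (add !r, (!p && !q)):
                    (!p && !q): α-rule — add !p, !q.
                    × closes — contains both p and !p.
  branch 2 (add (r && r)):
    (r && r): α-rule — add r, r.
    (q == (r == s)): β-rule — branch into q, (r == s)  //  !q, !(r == s).
      branch 2.1 (add q, (r == s)):
        !(p && (r == (!p && !q))): β-rule — branch into !p  //  !(r == (!p && !q)).
          branch 2.1.1 (add !p):
            × closes — contains both p and !p.
          branch 2.1.2 (add !(r == (!p && !q))):
            (r == s): β-rule — branch into r, s  //  !r, !s.
              branch 2.1.2.1 (add r, s):
                !(r == (!p && !q)): β-rule — branch into r, !(!p && !q)  //  !r, (!p && !q).
                  branch 2.1.2.1.1 (add r, !(!p && !q)):
                    !(!p && !q): β-rule — branch into !!p  //  !!q.
                      branch 2.1.2.1.1.1 (add !!p):
                        ○ open, literals {p=T, q=T, r=T, s=T}.
                      branch 2.1.2.1.1.2 (add !!q):
                        ○ open, literals {p=T, q=T, r=T, s=T}.
                  branch 2.1.2.1.2 (add !r, (!p && !q)):
                    × closes — contains both r and !r.
              branch 2.1.2.2 (add !r, !s):
                × closes — contains both r and !r.
      branch 2.2 (add !q, !(r == s)):
        !(p && (r == (!p && !q))): β-rule — branch into !p  //  !(r == (!p && !q)).
          branch 2.2.1 (add !p):
            × closes — contains both p and !p.
          branch 2.2.2 (add !(r == (!p && !q))):
            !(r == s): β-rule — branch into r, !s  //  !r, s.
              branch 2.2.2.1 (add r, !s):
                !(r == (!p && !q)): β-rule — branch into r, !(!p && !q)  //  !r, (!p && !q).
                  branch 2.2.2.1.1 (add r, !(!p && !q)):
                    !(!p && !q): β-rule — branch into !!p  //  !!q.
                      branch 2.2.2.1.1.1 (add !!p):
                        ○ open, literals {p=T, q=F, r=T, s=F}.
                      branch 2.2.2.1.1.2 (add !!q):
                        × closes — contains both q and !q.
                  branch 2.2.2.1.2 (add !r, (!p && !q)):
                    × closes — contains both r and !r.
              branch 2.2.2.2 (add !r, s):
                × closes — contains both r and !r.
13 branches closed, 4 open.
An open branch gives a countermodel: p=T, q=F, r=T, s=F (unmentioned atoms arbitrary); the premises hold there but the conclusion fails.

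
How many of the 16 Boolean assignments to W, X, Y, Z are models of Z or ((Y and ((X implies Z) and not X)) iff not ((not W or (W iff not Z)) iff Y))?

10

Initial set: {T (Z or ((Y and ((X implies Z) and not X)) iff not ((not W or (W iff not Z)) iff Y)))}.
T (Z or ((Y and ((X implies Z) and not X)) iff not ((not W or (W iff not Z)) iff Y))): β-rule — branch into T Z  //  T ((Y and ((X implies Z) and not X)) iff not ((not W or (W iff not Z)) iff Y)).
  branch 1 (add T Z):
    ○ open, literals {Z=true}.
  branch 2 (add T ((Y and ((X implies Z) and not X)) iff not ((not W or (W iff not Z)) iff Y))):
    T ((Y and ((X implies Z) and not X)) iff not ((not W or (W iff not Z)) iff Y)): β-rule — branch into T (Y and ((X implies Z) and not X)), T not ((not W or (W iff not Z)) iff Y)  //  F (Y and ((X implies Z) and not X)), F not ((not W or (W iff not Z)) iff Y).
      branch 2.1 (add T (Y and ((X implies Z) and not X)), T not ((not W or (W iff not Z)) iff Y)):
        T (Y and ((X implies Z) and not X)): α-rule — add T Y, T ((X implies Z) and not X).
        T ((X implies Z) and not X): α-rule — add T (X implies Z), T not X.
        T not ((not W or (W iff not Z)) iff Y): β-rule — branch into T (not W or (W iff not Z)), F Y  //  F (not W or (W iff not Z)), T Y.
          branch 2.1.1 (add T (not W or (W iff not Z)), F Y):
            × closes — contains both Y and not Y.
          branch 2.1.2 (add F (not W or (W iff not Z)), T Y):
            F (not W or (W iff not Z)): α-rule — add F not W, F (W iff not Z).
            T (X implies Z): β-rule — branch into F X  //  T Z.
              branch 2.1.2.1 (add F X):
                F (W iff not Z): β-rule — branch into T W, F not Z  //  F W, T not Z.
                  branch 2.1.2.1.1 (add T W, F not Z):
                    ○ open, literals {W=true, X=false, Y=true, Z=true}.
                  branch 2.1.2.1.2 (add F W, T not Z):
                    × closes — contains both W and not W.
              branch 2.1.2.2 (add T Z):
                F (W iff not Z): β-rule — branch into T W, F not Z  //  F W, T not Z.
                  branch 2.1.2.2.1 (add T W, F not Z):
                    ○ open, literals {W=true, X=false, Y=true, Z=true}.
                  branch 2.1.2.2.2 (add F W, T not Z):
                    × closes — contains both W and not W.
      branch 2.2 (add F (Y and ((X implies Z) and not X)), F not ((not W or (W iff not Z)) iff Y)):
        F (Y and ((X implies Z) and not X)): β-rule — branch into F Y  //  F ((X implies Z) and not X).
          branch 2.2.1 (add F Y):
            F not ((not W or (W iff not Z)) iff Y): β-rule — branch into T (not W or (W iff not Z)), T Y  //  F (not W or (W iff not Z)), F Y.
              branch 2.2.1.1 (add T (not W or (W iff not Z)), T Y):
                × closes — contains both Y and not Y.
              branch 2.2.1.2 (add F (not W or (W iff not Z)), F Y):
                F (not W or (W iff not Z)): α-rule — add F not W, F (W iff not Z).
                F (W iff not Z): β-rule — branch into T W, F not Z  //  F W, T not Z.
                  branch 2.2.1.2.1 (add T W, F not Z):
                    ○ open, literals {W=true, Y=false, Z=true}.
                  branch 2.2.1.2.2 (add F W, T not Z):
                    × closes — contains both W and not W.
          branch 2.2.2 (add F ((X implies Z) and not X)):
            F not ((not W or (W iff not Z)) iff Y): β-rule — branch into T (not W or (W iff not Z)), T Y  //  F (not W or (W iff not Z)), F Y.
              branch 2.2.2.1 (add T (not W or (W iff not Z)), T Y):
                F ((X implies Z) and not X): β-rule — branch into F (X implies Z)  //  F not X.
                  branch 2.2.2.1.1 (add F (X implies Z)):
                    F (X implies Z): α-rule — add T X, F Z.
                    T (not W or (W iff not Z)): β-rule — branch into T not W  //  T (W iff not Z).
                      branch 2.2.2.1.1.1 (add T not W):
                        ○ open, literals {W=false, X=true, Y=true, Z=false}.
                      branch 2.2.2.1.1.2 (add T (W iff not Z)):
                        T (W iff not Z): β-rule — branch into T W, T not Z  //  F W, F not Z.
                          branch 2.2.2.1.1.2.1 (add T W, T not Z):
                            ○ open, literals {W=true, X=true, Y=true, Z=false}.
                          branch 2.2.2.1.1.2.2 (add F W, F not Z):
                            × closes — contains both Z and not Z.
                  branch 2.2.2.1.2 (add F not X):
                    T (not W or (W iff not Z)): β-rule — branch into T not W  //  T (W iff not Z).
                      branch 2.2.2.1.2.1 (add T not W):
                        ○ open, literals {W=false, X=true, Y=true}.
                      branch 2.2.2.1.2.2 (add T (W iff not Z)):
                        T (W iff not Z): β-rule — branch into T W, T not Z  //  F W, F not Z.
                          branch 2.2.2.1.2.2.1 (add T W, T not Z):
                            ○ open, literals {W=true, X=true, Y=true, Z=false}.
                          branch 2.2.2.1.2.2.2 (add F W, F not Z):
                            ○ open, literals {W=false, X=true, Y=true, Z=true}.
              branch 2.2.2.2 (add F (not W or (W iff not Z)), F Y):
                F (not W or (W iff not Z)): α-rule — add F not W, F (W iff not Z).
                F ((X implies Z) and not X): β-rule — branch into F (X implies Z)  //  F not X.
                  branch 2.2.2.2.1 (add F (X implies Z)):
                    F (X implies Z): α-rule — add T X, F Z.
                    F (W iff not Z): β-rule — branch into T W, F not Z  //  F W, T not Z.
                      branch 2.2.2.2.1.1 (add T W, F not Z):
                        × closes — contains both Z and not Z.
                      branch 2.2.2.2.1.2 (add F W, T not Z):
                        × closes — contains both W and not W.
                  branch 2.2.2.2.2 (add F not X):
                    F (W iff not Z): β-rule — branch into T W, F not Z  //  F W, T not Z.
                      branch 2.2.2.2.2.1 (add T W, F not Z):
                        ○ open, literals {W=true, X=true, Y=false, Z=true}.
                      branch 2.2.2.2.2.2 (add F W, T not Z):
                        × closes — contains both W and not W.
9 branches closed, 10 open.
Each open branch fixes some atoms; the unmentioned ones are free. Counting distinct full assignments: branch {Z=true} (W, X, Y) contributes 8 new; branch {W=true, X=false, Y=true, Z=true} (none free) contributes 0 new; branch {W=true, X=false, Y=true, Z=true} (none free) contributes 0 new; branch {W=true, Y=false, Z=true} (X) contributes 0 new; branch {W=false, X=true, Y=true, Z=false} (none free) contributes 1 new; branch {W=true, X=true, Y=true, Z=false} (none free) contributes 1 new; branch {W=false, X=true, Y=true} (Z) contributes 0 new; branch {W=true, X=true, Y=true, Z=false} (none free) contributes 0 new; branch {W=false, X=true, Y=true, Z=true} (none free) contributes 0 new; branch {W=true, X=true, Y=false, Z=true} (none free) contributes 0 new. Total: 10.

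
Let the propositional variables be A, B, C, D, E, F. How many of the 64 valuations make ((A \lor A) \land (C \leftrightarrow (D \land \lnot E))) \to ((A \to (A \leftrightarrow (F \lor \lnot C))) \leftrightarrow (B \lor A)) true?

62

Initial set: {T (((A \lor A) \land (C \leftrightarrow (D \land \lnot E))) \to ((A \to (A \leftrightarrow (F \lor \lnot C))) \leftrightarrow (B \lor A)))}.
T (((A \lor A) \land (C \leftrightarrow (D \land \lnot E))) \to ((A \to (A \leftrightarrow (F \lor \lnot C))) \leftrightarrow (B \lor A))): β-rule — branch into F ((A \lor A) \land (C \leftrightarrow (D \land \lnot E)))  //  T ((A \to (A \leftrightarrow (F \lor \lnot C))) \leftrightarrow (B \lor A)).
  branch 1 (add F ((A \lor A) \land (C \leftrightarrow (D \land \lnot E)))):
    F ((A \lor A) \land (C \leftrightarrow (D \land \lnot E))): β-rule — branch into F (A \lor A)  //  F (C \leftrightarrow (D \land \lnot E)).
      branch 1.1 (add F (A \lor A)):
        F (A \lor A): α-rule — add F A, F A.
        ○ open, literals {A=F}.
      branch 1.2 (add F (C \leftrightarrow (D \land \lnot E))):
        F (C \leftrightarrow (D \land \lnot E)): β-rule — branch into T C, F (D \land \lnot E)  //  F C, T (D \land \lnot E).
          branch 1.2.1 (add T C, F (D \land \lnot E)):
            F (D \land \lnot E): β-rule — branch into F D  //  F \lnot E.
              branch 1.2.1.1 (add F D):
                ○ open, literals {C=T, D=F}.
              branch 1.2.1.2 (add F \lnot E):
                ○ open, literals {C=T, E=T}.
          branch 1.2.2 (add F C, T (D \land \lnot E)):
            T (D \land \lnot E): α-rule — add T D, T \lnot E.
            ○ open, literals {C=F, D=T, E=F}.
  branch 2 (add T ((A \to (A \leftrightarrow (F \lor \lnot C))) \leftrightarrow (B \lor A))):
    T ((A \to (A \leftrightarrow (F \lor \lnot C))) \leftrightarrow (B \lor A)): β-rule — branch into T (A \to (A \leftrightarrow (F \lor \lnot C))), T (B \lor A)  //  F (A \to (A \leftrightarrow (F \lor \lnot C))), F (B \lor A).
      branch 2.1 (add T (A \to (A \leftrightarrow (F \lor \lnot C))), T (B \lor A)):
        T (A \to (A \leftrightarrow (F \lor \lnot C))): β-rule — branch into F A  //  T (A \leftrightarrow (F \lor \lnot C)).
          branch 2.1.1 (add F A):
            T (B \lor A): β-rule — branch into T B  //  T A.
              branch 2.1.1.1 (add T B):
                ○ open, literals {A=F, B=T}.
              branch 2.1.1.2 (add T A):
                × closes — contains both A and \lnot A.
          branch 2.1.2 (add T (A \leftrightarrow (F \lor \lnot C))):
            T (B \lor A): β-rule — branch into T B  //  T A.
              branch 2.1.2.1 (add T B):
                T (A \leftrightarrow (F \lor \lnot C)): β-rule — branch into T A, T (F \lor \lnot C)  //  F A, F (F \lor \lnot C).
                  branch 2.1.2.1.1 (add T A, T (F \lor \lnot C)):
                    T (F \lor \lnot C): β-rule — branch into T F  //  T \lnot C.
                      branch 2.1.2.1.1.1 (add T F):
                        ○ open, literals {A=T, B=T, F=T}.
                      branch 2.1.2.1.1.2 (add T \lnot C):
                        ○ open, literals {A=T, B=T, C=F}.
                  branch 2.1.2.1.2 (add F A, F (F \lor \lnot C)):
                    F (F \lor \lnot C): α-rule — add F F, F \lnot C.
                    ○ open, literals {A=F, B=T, C=T, F=F}.
              branch 2.1.2.2 (add T A):
                T (A \leftrightarrow (F \lor \lnot C)): β-rule — branch into T A, T (F \lor \lnot C)  //  F A, F (F \lor \lnot C).
                  branch 2.1.2.2.1 (add T A, T (F \lor \lnot C)):
                    T (F \lor \lnot C): β-rule — branch into T F  //  T \lnot C.
                      branch 2.1.2.2.1.1 (add T F):
                        ○ open, literals {A=T, F=T}.
                      branch 2.1.2.2.1.2 (add T \lnot C):
                        ○ open, literals {A=T, C=F}.
                  branch 2.1.2.2.2 (add F A, F (F \lor \lnot C)):
                    × closes — contains both A and \lnot A.
      branch 2.2 (add F (A \to (A \leftrightarrow (F \lor \lnot C))), F (B \lor A)):
        F (A \to (A \leftrightarrow (F \lor \lnot C))): α-rule — add T A, F (A \leftrightarrow (F \lor \lnot C)).
        F (B \lor A): α-rule — add F B, F A.
        × closes — contains both A and \lnot A.
3 branches closed, 10 open.
Each open branch fixes some atoms; the unmentioned ones are free. Counting distinct full assignments: branch {A=F} (B, C, D, E, F) contributes 32 new; branch {C=T, D=F} (A, B, E, F) contributes 8 new; branch {C=T, E=T} (A, B, D, F) contributes 4 new; branch {C=F, D=T, E=F} (A, B, F) contributes 4 new; branch {A=F, B=T} (C, D, E, F) contributes 0 new; branch {A=T, B=T, F=T} (C, D, E) contributes 4 new; branch {A=T, B=T, C=F} (D, E, F) contributes 3 new; branch {A=F, B=T, C=T, F=F} (D, E) contributes 0 new; branch {A=T, F=T} (B, C, D, E) contributes 4 new; branch {A=T, C=F} (B, D, E, F) contributes 3 new. Total: 62.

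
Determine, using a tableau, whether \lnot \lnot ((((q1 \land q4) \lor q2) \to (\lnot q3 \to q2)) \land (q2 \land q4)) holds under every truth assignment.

Assume the negation and expand:
Initial set: {\lnot \lnot \lnot ((((q1 \land q4) \lor q2) \to (\lnot q3 \to q2)) \land (q2 \land q4))}.
\lnot \lnot \lnot ((((q1 \land q4) \lor q2) \to (\lnot q3 \to q2)) \land (q2 \land q4)): drop double negation, giving \lnot ((((q1 \land q4) \lor q2) \to (\lnot q3 \to q2)) \land (q2 \land q4)).
\lnot ((((q1 \land q4) \lor q2) \to (\lnot q3 \to q2)) \land (q2 \land q4)): β-rule — branch into \lnot (((q1 \land q4) \lor q2) \to (\lnot q3 \to q2))  //  \lnot (q2 \land q4).
  branch 1 (add \lnot (((q1 \land q4) \lor q2) \to (\lnot q3 \to q2))):
    \lnot (((q1 \land q4) \lor q2) \to (\lnot q3 \to q2)): α-rule — add ((q1 \land q4) \lor q2), \lnot (\lnot q3 \to q2).
    \lnot (\lnot q3 \to q2): α-rule — add \lnot q3, \lnot q2.
    ((q1 \land q4) \lor q2): β-rule — branch into (q1 \land q4)  //  q2.
      branch 1.1 (add (q1 \land q4)):
        (q1 \land q4): α-rule — add q1, q4.
        ○ open, literals {q1=T, q2=F, q3=F, q4=T}.
      branch 1.2 (add q2):
        × closes — contains both q2 and \lnot q2.
  branch 2 (add \lnot (q2 \land q4)):
    \lnot (q2 \land q4): β-rule — branch into \lnot q2  //  \lnot q4.
      branch 2.1 (add \lnot q2):
        ○ open, literals {q2=F}.
      branch 2.2 (add \lnot q4):
        ○ open, literals {q4=F}.
1 branch closed, 3 open.
An open branch gives a countermodel: q1=T, q2=F, q3=F, q4=T (unmentioned atoms arbitrary); under it the original formula is false.

Not valid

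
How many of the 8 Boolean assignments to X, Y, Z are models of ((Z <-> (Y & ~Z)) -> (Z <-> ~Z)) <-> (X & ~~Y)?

4

Initial set: {(((Z <-> (Y & ~Z)) -> (Z <-> ~Z)) <-> (X & ~~Y))}.
(((Z <-> (Y & ~Z)) -> (Z <-> ~Z)) <-> (X & ~~Y)): β-rule — branch into ((Z <-> (Y & ~Z)) -> (Z <-> ~Z)), (X & ~~Y)  //  ~((Z <-> (Y & ~Z)) -> (Z <-> ~Z)), ~(X & ~~Y).
  branch 1 (add ((Z <-> (Y & ~Z)) -> (Z <-> ~Z)), (X & ~~Y)):
    (X & ~~Y): α-rule — add X, ~~Y.
    ~~Y: drop double negation, giving Y.
    ((Z <-> (Y & ~Z)) -> (Z <-> ~Z)): β-rule — branch into ~(Z <-> (Y & ~Z))  //  (Z <-> ~Z).
      branch 1.1 (add ~(Z <-> (Y & ~Z))):
        ~(Z <-> (Y & ~Z)): β-rule — branch into Z, ~(Y & ~Z)  //  ~Z, (Y & ~Z).
          branch 1.1.1 (add Z, ~(Y & ~Z)):
            ~(Y & ~Z): β-rule — branch into ~Y  //  ~~Z.
              branch 1.1.1.1 (add ~Y):
                × closes — contains both Y and ~Y.
              branch 1.1.1.2 (add ~~Z):
                ○ open, literals {X=true, Y=true, Z=true}.
          branch 1.1.2 (add ~Z, (Y & ~Z)):
            (Y & ~Z): α-rule — add Y, ~Z.
            ○ open, literals {X=true, Y=true, Z=false}.
      branch 1.2 (add (Z <-> ~Z)):
        (Z <-> ~Z): β-rule — branch into Z, ~Z  //  ~Z, ~~Z.
          branch 1.2.1 (add Z, ~Z):
            × closes — contains both Z and ~Z.
          branch 1.2.2 (add ~Z, ~~Z):
            × closes — contains both Z and ~Z.
  branch 2 (add ~((Z <-> (Y & ~Z)) -> (Z <-> ~Z)), ~(X & ~~Y)):
    ~((Z <-> (Y & ~Z)) -> (Z <-> ~Z)): α-rule — add (Z <-> (Y & ~Z)), ~(Z <-> ~Z).
    ~(X & ~~Y): β-rule — branch into ~X  //  ~~~Y.
      branch 2.1 (add ~X):
        (Z <-> (Y & ~Z)): β-rule — branch into Z, (Y & ~Z)  //  ~Z, ~(Y & ~Z).
          branch 2.1.1 (add Z, (Y & ~Z)):
            (Y & ~Z): α-rule — add Y, ~Z.
            × closes — contains both Z and ~Z.
          branch 2.1.2 (add ~Z, ~(Y & ~Z)):
            ~(Z <-> ~Z): β-rule — branch into Z, ~~Z  //  ~Z, ~Z.
              branch 2.1.2.1 (add Z, ~~Z):
                × closes — contains both Z and ~Z.
              branch 2.1.2.2 (add ~Z, ~Z):
                ~(Y & ~Z): β-rule — branch into ~Y  //  ~~Z.
                  branch 2.1.2.2.1 (add ~Y):
                    ○ open, literals {X=false, Y=false, Z=false}.
                  branch 2.1.2.2.2 (add ~~Z):
                    × closes — contains both Z and ~Z.
      branch 2.2 (add ~~~Y):
        ~~~Y: drop double negation, giving ~Y.
        (Z <-> (Y & ~Z)): β-rule — branch into Z, (Y & ~Z)  //  ~Z, ~(Y & ~Z).
          branch 2.2.1 (add Z, (Y & ~Z)):
            (Y & ~Z): α-rule — add Y, ~Z.
            × closes — contains both Y and ~Y.
          branch 2.2.2 (add ~Z, ~(Y & ~Z)):
            ~(Z <-> ~Z): β-rule — branch into Z, ~~Z  //  ~Z, ~Z.
              branch 2.2.2.1 (add Z, ~~Z):
                × closes — contains both Z and ~Z.
              branch 2.2.2.2 (add ~Z, ~Z):
                ~(Y & ~Z): β-rule — branch into ~Y  //  ~~Z.
                  branch 2.2.2.2.1 (add ~Y):
                    ○ open, literals {Y=false, Z=false}.
                  branch 2.2.2.2.2 (add ~~Z):
                    × closes — contains both Z and ~Z.
9 branches closed, 4 open.
Each open branch fixes some atoms; the unmentioned ones are free. Counting distinct full assignments: branch {X=true, Y=true, Z=true} (none free) contributes 1 new; branch {X=true, Y=true, Z=false} (none free) contributes 1 new; branch {X=false, Y=false, Z=false} (none free) contributes 1 new; branch {Y=false, Z=false} (X) contributes 1 new. Total: 4.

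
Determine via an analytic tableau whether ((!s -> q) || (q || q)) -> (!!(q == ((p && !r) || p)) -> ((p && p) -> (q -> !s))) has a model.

Satisfiable

Initial set: {(((!s -> q) || (q || q)) -> (!!(q == ((p && !r) || p)) -> ((p && p) -> (q -> !s))))}.
(((!s -> q) || (q || q)) -> (!!(q == ((p && !r) || p)) -> ((p && p) -> (q -> !s)))): β-rule — branch into !((!s -> q) || (q || q))  //  (!!(q == ((p && !r) || p)) -> ((p && p) -> (q -> !s))).
  branch 1 (add !((!s -> q) || (q || q))):
    !((!s -> q) || (q || q)): α-rule — add !(!s -> q), !(q || q).
    !(!s -> q): α-rule — add !s, !q.
    !(q || q): α-rule — add !q, !q.
    ○ open, literals {q=F, s=F}.
  branch 2 (add (!!(q == ((p && !r) || p)) -> ((p && p) -> (q -> !s)))):
    (!!(q == ((p && !r) || p)) -> ((p && p) -> (q -> !s))): β-rule — branch into !!!(q == ((p && !r) || p))  //  ((p && p) -> (q -> !s)).
      branch 2.1 (add !!!(q == ((p && !r) || p))):
        !!!(q == ((p && !r) || p)): drop double negation, giving !(q == ((p && !r) || p)).
        !(q == ((p && !r) || p)): β-rule — branch into q, !((p && !r) || p)  //  !q, ((p && !r) || p).
          branch 2.1.1 (add q, !((p && !r) || p)):
            !((p && !r) || p): α-rule — add !(p && !r), !p.
            !(p && !r): β-rule — branch into !p  //  !!r.
              branch 2.1.1.1 (add !p):
                ○ open, literals {p=F, q=T}.
              branch 2.1.1.2 (add !!r):
                ○ open, literals {p=F, q=T, r=T}.
          branch 2.1.2 (add !q, ((p && !r) || p)):
            ((p && !r) || p): β-rule — branch into (p && !r)  //  p.
              branch 2.1.2.1 (add (p && !r)):
                (p && !r): α-rule — add p, !r.
                ○ open, literals {p=T, q=F, r=F}.
              branch 2.1.2.2 (add p):
                ○ open, literals {p=T, q=F}.
      branch 2.2 (add ((p && p) -> (q -> !s))):
        ((p && p) -> (q -> !s)): β-rule — branch into !(p && p)  //  (q -> !s).
          branch 2.2.1 (add !(p && p)):
            !(p && p): β-rule — branch into !p  //  !p.
              branch 2.2.1.1 (add !p):
                ○ open, literals {p=F}.
              branch 2.2.1.2 (add !p):
                ○ open, literals {p=F}.
          branch 2.2.2 (add (q -> !s)):
            (q -> !s): β-rule — branch into !q  //  !s.
              branch 2.2.2.1 (add !q):
                ○ open, literals {q=F}.
              branch 2.2.2.2 (add !s):
                ○ open, literals {s=F}.
0 branches closed, 9 open.
An open branch gives a satisfying assignment: q=F, s=F.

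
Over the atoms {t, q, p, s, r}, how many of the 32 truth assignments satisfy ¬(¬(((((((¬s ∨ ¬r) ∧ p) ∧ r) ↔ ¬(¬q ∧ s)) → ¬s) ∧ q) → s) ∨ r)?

12

Initial set: {¬(¬(((((((¬s ∨ ¬r) ∧ p) ∧ r) ↔ ¬(¬q ∧ s)) → ¬s) ∧ q) → s) ∨ r)}.
¬(¬(((((((¬s ∨ ¬r) ∧ p) ∧ r) ↔ ¬(¬q ∧ s)) → ¬s) ∧ q) → s) ∨ r): α-rule — add ¬¬(((((((¬s ∨ ¬r) ∧ p) ∧ r) ↔ ¬(¬q ∧ s)) → ¬s) ∧ q) → s), ¬r.
¬¬(((((((¬s ∨ ¬r) ∧ p) ∧ r) ↔ ¬(¬q ∧ s)) → ¬s) ∧ q) → s): β-rule — branch into ¬((((((¬s ∨ ¬r) ∧ p) ∧ r) ↔ ¬(¬q ∧ s)) → ¬s) ∧ q)  //  s.
  branch 1 (add ¬((((((¬s ∨ ¬r) ∧ p) ∧ r) ↔ ¬(¬q ∧ s)) → ¬s) ∧ q)):
    ¬((((((¬s ∨ ¬r) ∧ p) ∧ r) ↔ ¬(¬q ∧ s)) → ¬s) ∧ q): β-rule — branch into ¬(((((¬s ∨ ¬r) ∧ p) ∧ r) ↔ ¬(¬q ∧ s)) → ¬s)  //  ¬q.
      branch 1.1 (add ¬(((((¬s ∨ ¬r) ∧ p) ∧ r) ↔ ¬(¬q ∧ s)) → ¬s)):
        ¬(((((¬s ∨ ¬r) ∧ p) ∧ r) ↔ ¬(¬q ∧ s)) → ¬s): α-rule — add ((((¬s ∨ ¬r) ∧ p) ∧ r) ↔ ¬(¬q ∧ s)), ¬¬s.
        ((((¬s ∨ ¬r) ∧ p) ∧ r) ↔ ¬(¬q ∧ s)): β-rule — branch into (((¬s ∨ ¬r) ∧ p) ∧ r), ¬(¬q ∧ s)  //  ¬(((¬s ∨ ¬r) ∧ p) ∧ r), ¬¬(¬q ∧ s).
          branch 1.1.1 (add (((¬s ∨ ¬r) ∧ p) ∧ r), ¬(¬q ∧ s)):
            (((¬s ∨ ¬r) ∧ p) ∧ r): α-rule — add ((¬s ∨ ¬r) ∧ p), r.
            × closes — contains both r and ¬r.
          branch 1.1.2 (add ¬(((¬s ∨ ¬r) ∧ p) ∧ r), ¬¬(¬q ∧ s)):
            ¬¬(¬q ∧ s): α-rule — add ¬q, s.
            ¬(((¬s ∨ ¬r) ∧ p) ∧ r): β-rule — branch into ¬((¬s ∨ ¬r) ∧ p)  //  ¬r.
              branch 1.1.2.1 (add ¬((¬s ∨ ¬r) ∧ p)):
                ¬((¬s ∨ ¬r) ∧ p): β-rule — branch into ¬(¬s ∨ ¬r)  //  ¬p.
                  branch 1.1.2.1.1 (add ¬(¬s ∨ ¬r)):
                    ¬(¬s ∨ ¬r): α-rule — add ¬¬s, ¬¬r.
                    × closes — contains both r and ¬r.
                  branch 1.1.2.1.2 (add ¬p):
                    ○ open, literals {p=0, q=0, r=0, s=1}.
              branch 1.1.2.2 (add ¬r):
                ○ open, literals {q=0, r=0, s=1}.
      branch 1.2 (add ¬q):
        ○ open, literals {q=0, r=0}.
  branch 2 (add s):
    ○ open, literals {r=0, s=1}.
2 branches closed, 4 open.
Each open branch fixes some atoms; the unmentioned ones are free. Counting distinct full assignments: branch {p=0, q=0, r=0, s=1} (t) contributes 2 new; branch {q=0, r=0, s=1} (t, p) contributes 2 new; branch {q=0, r=0} (t, p, s) contributes 4 new; branch {r=0, s=1} (t, q, p) contributes 4 new. Total: 12.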